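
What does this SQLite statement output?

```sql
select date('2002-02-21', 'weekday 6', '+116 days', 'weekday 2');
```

2002-06-25

`weekday 6` advances to the next Saturday; 2002-02-21 is a Thursday, so it moves forward to 2002-02-23.
Applying '+116 days' to 2002-02-23: counting 116 days forward gives 2002-06-19.
`weekday 2` advances to the next Tuesday; 2002-06-19 is a Wednesday, so it moves forward to 2002-06-25.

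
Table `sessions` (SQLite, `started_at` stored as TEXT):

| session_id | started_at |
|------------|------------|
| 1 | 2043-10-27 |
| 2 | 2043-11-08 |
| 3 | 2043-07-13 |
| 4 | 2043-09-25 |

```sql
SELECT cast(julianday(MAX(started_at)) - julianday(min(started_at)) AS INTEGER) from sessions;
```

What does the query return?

MIN = 2043-07-13, MAX = 2043-11-08.
18 days remain in July 2043 after the 13th (31 − 13).
August 2043: 31 days.
September 2043: 30 days.
October 2043: 31 days.
Then 8 days into November 2043.
Total: 18 + 31 + 30 + 31 + 8 = 118.

118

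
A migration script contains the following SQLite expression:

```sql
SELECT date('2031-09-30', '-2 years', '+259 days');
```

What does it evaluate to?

Adding -2 years to 2031-09-30 gives 2029-09-30.
Applying '+259 days' to 2029-09-30: counting 259 days forward gives 2030-06-16.

2030-06-16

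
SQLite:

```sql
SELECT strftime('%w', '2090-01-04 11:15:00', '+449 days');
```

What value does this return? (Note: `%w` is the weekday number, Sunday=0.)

First apply '+449 days': 2090-01-04 11:15:00 → 2091-03-29 11:15:00.
2091-03-29 is a Thursday; with Sunday=0 that is 4.

4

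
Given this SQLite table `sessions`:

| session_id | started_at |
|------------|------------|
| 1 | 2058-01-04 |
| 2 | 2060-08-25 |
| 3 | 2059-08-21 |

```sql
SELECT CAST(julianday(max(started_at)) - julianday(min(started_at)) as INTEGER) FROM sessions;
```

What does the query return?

964

MIN = 2058-01-04, MAX = 2060-08-25.
27 days remain in January 2058 after the 4th (31 − 4).
Full months from February 2058 through July 2060 contribute their day counts.
Then 25 days into August 2060.
Total: 27 + 28 + 31 + 30 + 31 + 30 + 31 + 31 + 30 + 31 + 30 + 31 + 31 + 28 + 31 + 30 + 31 + 30 + 31 + 31 + 30 + 31 + 30 + 31 + 31 + 29 + 31 + 30 + 31 + 30 + 31 + 25 = 964.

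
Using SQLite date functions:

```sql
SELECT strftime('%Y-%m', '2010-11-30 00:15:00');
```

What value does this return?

2010-11

`%Y-%m` extracts the year-month: 2010-11.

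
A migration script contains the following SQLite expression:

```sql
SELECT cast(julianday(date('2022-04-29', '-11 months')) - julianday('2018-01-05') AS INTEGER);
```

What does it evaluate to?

1240

Adding -11 months to 2022-04-29 gives 2021-05-29.
26 days remain in January 2018 after the 5th (31 − 5).
Full months from February 2018 through April 2021 contribute their day counts.
Then 29 days into May 2021.
Total: 26 + 28 + 31 + 30 + 31 + 30 + 31 + 31 + 30 + 31 + 30 + 31 + 31 + 28 + 31 + 30 + 31 + 30 + 31 + 31 + 30 + 31 + 30 + 31 + 31 + 29 + 31 + 30 + 31 + 30 + 31 + 31 + 30 + 31 + 30 + 31 + 31 + 28 + 31 + 30 + 29 = 1240.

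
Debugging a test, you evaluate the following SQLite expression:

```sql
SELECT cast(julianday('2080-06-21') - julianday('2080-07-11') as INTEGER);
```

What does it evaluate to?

9 days remain in June 2080 after the 21st (30 − 21).
Then 11 days into July 2080.
Total: 9 + 11 = 20.
The subtraction is earlier − later, so the result is −20 → -20.

-20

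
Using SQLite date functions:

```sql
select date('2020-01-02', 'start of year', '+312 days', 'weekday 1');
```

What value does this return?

`start of year` rewinds 2020-01-02 to 2020-01-01.
Applying '+312 days' to 2020-01-01: counting 312 days forward gives 2020-11-08.
`weekday 1` advances to the next Monday; 2020-11-08 is a Sunday, so it moves forward to 2020-11-09.

2020-11-09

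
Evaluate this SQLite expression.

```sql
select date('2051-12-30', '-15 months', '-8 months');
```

Adding -15 months to 2051-12-30 gives 2050-09-30.
Adding -8 months to 2050-09-30 gives 2050-01-30.

2050-01-30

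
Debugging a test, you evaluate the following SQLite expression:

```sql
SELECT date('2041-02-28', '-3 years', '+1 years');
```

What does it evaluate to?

2039-02-28

Adding -3 years to 2041-02-28 gives 2038-02-28.
Adding +1 year to 2038-02-28 gives 2039-02-28.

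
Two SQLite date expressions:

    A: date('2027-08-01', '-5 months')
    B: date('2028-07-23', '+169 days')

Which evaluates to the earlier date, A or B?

A

A = 2027-03-01.
B = 2029-01-08.
A is earlier.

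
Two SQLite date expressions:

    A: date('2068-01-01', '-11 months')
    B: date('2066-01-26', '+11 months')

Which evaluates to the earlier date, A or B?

A = 2067-02-01.
B = 2066-12-26.
B is earlier.

B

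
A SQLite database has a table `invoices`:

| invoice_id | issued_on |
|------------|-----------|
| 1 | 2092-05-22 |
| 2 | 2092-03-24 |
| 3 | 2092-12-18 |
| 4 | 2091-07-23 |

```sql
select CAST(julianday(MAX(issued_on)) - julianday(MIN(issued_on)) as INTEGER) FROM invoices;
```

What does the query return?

MIN = 2091-07-23, MAX = 2092-12-18.
8 days remain in July 2091 after the 23rd (31 − 23).
Full months from August 2091 through November 2092 contribute their day counts.
Then 18 days into December 2092.
Total: 8 + 31 + 30 + 31 + 30 + 31 + 31 + 29 + 31 + 30 + 31 + 30 + 31 + 31 + 30 + 31 + 30 + 18 = 514.

514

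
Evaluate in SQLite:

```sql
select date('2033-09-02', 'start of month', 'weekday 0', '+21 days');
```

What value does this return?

2033-09-25

`start of month` rewinds 2033-09-02 to 2033-09-01.
`weekday 0` advances to the next Sunday; 2033-09-01 is a Thursday, so it moves forward to 2033-09-04.
Advancing 21 more days within September lands on 2033-09-25.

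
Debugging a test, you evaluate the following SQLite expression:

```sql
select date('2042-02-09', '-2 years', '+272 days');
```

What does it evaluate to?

2040-11-07

Adding -2 years to 2042-02-09 gives 2040-02-09.
Applying '+272 days' to 2040-02-09: counting 272 days forward gives 2040-11-07.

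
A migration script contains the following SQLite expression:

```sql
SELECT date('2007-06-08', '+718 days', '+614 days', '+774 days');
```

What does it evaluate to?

2013-03-14

Applying '+718 days' to 2007-06-08: counting 718 days forward gives 2009-05-26.
Applying '+614 days' to 2009-05-26: counting 614 days forward gives 2011-01-30.
Applying '+774 days' to 2011-01-30: counting 774 days forward gives 2013-03-14.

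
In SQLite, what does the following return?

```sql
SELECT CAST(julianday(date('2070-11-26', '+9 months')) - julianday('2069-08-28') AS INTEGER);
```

Adding +9 months to 2070-11-26 gives 2071-08-26.
3 days remain in August 2069 after the 28th (31 − 28).
Full months from September 2069 through July 2071 contribute their day counts.
Then 26 days into August 2071.
Total: 3 + 30 + 31 + 30 + 31 + 31 + 28 + 31 + 30 + 31 + 30 + 31 + 31 + 30 + 31 + 30 + 31 + 31 + 28 + 31 + 30 + 31 + 30 + 31 + 26 = 728.

728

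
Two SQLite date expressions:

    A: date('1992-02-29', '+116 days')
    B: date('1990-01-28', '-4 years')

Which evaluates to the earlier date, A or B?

B

A = 1992-06-24.
B = 1986-01-28.
B is earlier.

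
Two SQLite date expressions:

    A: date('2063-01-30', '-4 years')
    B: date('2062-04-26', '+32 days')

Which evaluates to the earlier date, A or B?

A

A = 2059-01-30.
B = 2062-05-28.
A is earlier.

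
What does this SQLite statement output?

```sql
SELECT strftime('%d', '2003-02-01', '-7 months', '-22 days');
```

First apply '-7 months', '-22 days': 2003-02-01 → 2002-06-09.
`%d` extracts the 2-digit day of month: 09.

09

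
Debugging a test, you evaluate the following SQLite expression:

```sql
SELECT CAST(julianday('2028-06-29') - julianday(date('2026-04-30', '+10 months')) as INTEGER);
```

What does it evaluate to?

Adding +10 months to 2026-04-30 targets 2027-02-30. February 2027 has only 28 days, so SQLite normalizes the 2-day overflow forward to 2027-03-02.
29 days remain in March 2027 after the 2nd (31 − 2).
Full months from April 2027 through May 2028 contribute their day counts.
Then 29 days into June 2028.
Total: 29 + 30 + 31 + 30 + 31 + 31 + 30 + 31 + 30 + 31 + 31 + 29 + 31 + 30 + 31 + 29 = 485.

485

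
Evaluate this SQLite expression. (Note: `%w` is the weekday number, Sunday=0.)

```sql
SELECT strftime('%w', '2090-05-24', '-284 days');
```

6

First apply '-284 days': 2090-05-24 → 2089-08-13.
2089-08-13 is a Saturday; with Sunday=0 that is 6.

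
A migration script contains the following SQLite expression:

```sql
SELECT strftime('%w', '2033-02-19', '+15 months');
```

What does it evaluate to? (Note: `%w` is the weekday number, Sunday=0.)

First apply '+15 months': 2033-02-19 → 2034-05-19.
2034-05-19 is a Friday; with Sunday=0 that is 5.

5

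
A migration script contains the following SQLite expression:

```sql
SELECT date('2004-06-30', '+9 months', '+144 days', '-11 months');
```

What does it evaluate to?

2004-09-21

Adding +9 months to 2004-06-30 gives 2005-03-30.
Applying '+144 days' to 2005-03-30: counting 144 days forward gives 2005-08-21.
Adding -11 months to 2005-08-21 gives 2004-09-21.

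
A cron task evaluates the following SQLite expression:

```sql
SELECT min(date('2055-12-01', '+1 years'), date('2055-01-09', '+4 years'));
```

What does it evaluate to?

2056-12-01

date('2055-12-01', '+1 years') → 2056-12-01.
date('2055-01-09', '+4 years') → 2059-01-09.
Earlier of the two is 2056-12-01.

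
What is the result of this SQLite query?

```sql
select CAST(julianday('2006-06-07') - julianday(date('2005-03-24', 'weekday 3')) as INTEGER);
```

434

`weekday 3` advances to the next Wednesday; 2005-03-24 is a Thursday, so it moves forward to 2005-03-30.
1 day remains in March 2005 after the 30th (31 − 30).
Full months from April 2005 through May 2006 contribute their day counts.
Then 7 days into June 2006.
Total: 1 + 30 + 31 + 30 + 31 + 31 + 30 + 31 + 30 + 31 + 31 + 28 + 31 + 30 + 31 + 7 = 434.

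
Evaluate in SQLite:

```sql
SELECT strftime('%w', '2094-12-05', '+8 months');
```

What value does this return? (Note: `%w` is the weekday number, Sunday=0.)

5

First apply '+8 months': 2094-12-05 → 2095-08-05.
2095-08-05 is a Friday; with Sunday=0 that is 5.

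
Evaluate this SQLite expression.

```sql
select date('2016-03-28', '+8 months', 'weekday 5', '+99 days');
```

Adding +8 months to 2016-03-28 gives 2016-11-28.
`weekday 5` advances to the next Friday; 2016-11-28 is a Monday, so it moves forward to 2016-12-02.
Applying '+99 days' to 2016-12-02: counting 99 days forward gives 2017-03-11.

2017-03-11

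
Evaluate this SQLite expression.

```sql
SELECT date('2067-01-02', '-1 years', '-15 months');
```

2064-10-02

Adding -1 year to 2067-01-02 gives 2066-01-02.
Adding -15 months to 2066-01-02 gives 2064-10-02.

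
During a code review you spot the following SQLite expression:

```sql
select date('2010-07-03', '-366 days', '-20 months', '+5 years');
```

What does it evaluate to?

Applying '-366 days' to 2010-07-03: counting 366 days back gives 2009-07-02.
Adding -20 months to 2009-07-02 gives 2007-11-02.
Adding +5 years to 2007-11-02 gives 2012-11-02.

2012-11-02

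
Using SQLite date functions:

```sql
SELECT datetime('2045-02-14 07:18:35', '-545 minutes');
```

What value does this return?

545 minutes = 9h 5m; -545 minutes from 2045-02-14 07:18:35 is 2045-02-13 22:13:35 (crosses midnight).

2045-02-13 22:13:35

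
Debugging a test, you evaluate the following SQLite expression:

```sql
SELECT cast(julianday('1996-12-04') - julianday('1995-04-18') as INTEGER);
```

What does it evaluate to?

596

12 days remain in April 1995 after the 18th (30 − 18).
Full months from May 1995 through November 1996 contribute their day counts.
Then 4 days into December 1996.
Total: 12 + 31 + 30 + 31 + 31 + 30 + 31 + 30 + 31 + 31 + 29 + 31 + 30 + 31 + 30 + 31 + 31 + 30 + 31 + 30 + 4 = 596.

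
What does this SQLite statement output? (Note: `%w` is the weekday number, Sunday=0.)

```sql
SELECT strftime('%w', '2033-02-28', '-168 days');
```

First apply '-168 days': 2033-02-28 → 2032-09-13.
2032-09-13 is a Monday; with Sunday=0 that is 1.

1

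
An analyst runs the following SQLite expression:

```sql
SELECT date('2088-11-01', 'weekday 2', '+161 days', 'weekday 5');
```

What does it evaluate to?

2089-04-15

`weekday 2` advances to the next Tuesday; 2088-11-01 is a Monday, so it moves forward to 2088-11-02.
Applying '+161 days' to 2088-11-02: counting 161 days forward gives 2089-04-12.
`weekday 5` advances to the next Friday; 2089-04-12 is a Tuesday, so it moves forward to 2089-04-15.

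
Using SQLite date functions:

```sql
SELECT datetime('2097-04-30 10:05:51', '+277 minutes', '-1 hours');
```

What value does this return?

277 minutes = 4h 37m; +277 minutes from 2097-04-30 10:05:51 is 2097-04-30 14:42:51.
-1 hours from 2097-04-30 14:42:51 is 2097-04-30 13:42:51.

2097-04-30 13:42:51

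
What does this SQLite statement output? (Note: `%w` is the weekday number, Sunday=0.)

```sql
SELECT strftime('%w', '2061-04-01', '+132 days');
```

First apply '+132 days': 2061-04-01 → 2061-08-11.
2061-08-11 is a Thursday; with Sunday=0 that is 4.

4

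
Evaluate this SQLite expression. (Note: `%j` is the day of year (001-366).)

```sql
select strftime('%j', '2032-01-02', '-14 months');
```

First apply '-14 months': 2032-01-02 → 2030-11-02.
Day-of-year for 2030-11-02: days since 2030-01-01 inclusive = 306, zero-padded to 306.

306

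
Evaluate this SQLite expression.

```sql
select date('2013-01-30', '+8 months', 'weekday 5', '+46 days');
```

2013-11-19

Adding +8 months to 2013-01-30 gives 2013-09-30.
`weekday 5` advances to the next Friday; 2013-09-30 is a Monday, so it moves forward to 2013-10-04.
Applying '+46 days' to 2013-10-04: counting 46 days forward gives 2013-11-19.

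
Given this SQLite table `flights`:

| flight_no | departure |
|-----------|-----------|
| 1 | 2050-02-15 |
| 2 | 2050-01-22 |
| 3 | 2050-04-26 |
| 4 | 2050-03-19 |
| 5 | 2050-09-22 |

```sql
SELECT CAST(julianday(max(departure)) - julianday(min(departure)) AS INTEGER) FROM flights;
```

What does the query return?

243

MIN = 2050-01-22, MAX = 2050-09-22.
9 days remain in January 2050 after the 22nd (31 − 22).
Full months from February 2050 through August 2050 contribute their day counts.
Then 22 days into September 2050.
Total: 9 + 28 + 31 + 30 + 31 + 30 + 31 + 31 + 22 = 243.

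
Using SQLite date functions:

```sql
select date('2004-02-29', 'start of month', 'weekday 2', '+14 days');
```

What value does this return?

2004-02-17

`start of month` rewinds 2004-02-29 to 2004-02-01.
`weekday 2` advances to the next Tuesday; 2004-02-01 is a Sunday, so it moves forward to 2004-02-03.
Advancing 14 more days within February lands on 2004-02-17.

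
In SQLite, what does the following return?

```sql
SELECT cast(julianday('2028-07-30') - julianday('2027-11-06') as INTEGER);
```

24 days remain in November 2027 after the 6th (30 − 6).
Full months from December 2027 through June 2028 contribute their day counts.
Then 30 days into July 2028.
Total: 24 + 31 + 31 + 29 + 31 + 30 + 31 + 30 + 30 = 267.

267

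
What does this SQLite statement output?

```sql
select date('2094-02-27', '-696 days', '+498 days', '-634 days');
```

Applying '-696 days' to 2094-02-27: counting 696 days back gives 2092-04-02.
Applying '+498 days' to 2092-04-02: counting 498 days forward gives 2093-08-13.
Applying '-634 days' to 2093-08-13: counting 634 days back gives 2091-11-18.

2091-11-18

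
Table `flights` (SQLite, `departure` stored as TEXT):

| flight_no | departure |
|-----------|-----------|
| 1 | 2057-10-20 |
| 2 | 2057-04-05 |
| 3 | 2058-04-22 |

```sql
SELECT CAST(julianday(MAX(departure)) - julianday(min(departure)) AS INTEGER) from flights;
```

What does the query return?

382

MIN = 2057-04-05, MAX = 2058-04-22.
25 days remain in April 2057 after the 5th (30 − 5).
Full months from May 2057 through March 2058 contribute their day counts.
Then 22 days into April 2058.
Total: 25 + 31 + 30 + 31 + 31 + 30 + 31 + 30 + 31 + 31 + 28 + 31 + 22 = 382.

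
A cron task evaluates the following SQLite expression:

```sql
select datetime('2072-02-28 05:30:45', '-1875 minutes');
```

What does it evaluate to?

1875 minutes = 31h 15m; -1875 minutes from 2072-02-28 05:30:45 is 2072-02-26 22:15:45 (crosses midnight).

2072-02-26 22:15:45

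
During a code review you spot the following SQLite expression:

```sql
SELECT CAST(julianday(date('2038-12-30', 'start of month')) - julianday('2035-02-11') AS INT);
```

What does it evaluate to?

`start of month` rewinds 2038-12-30 to 2038-12-01.
17 days remain in February 2035 after the 11th (28 − 11).
Full months from March 2035 through November 2038 contribute their day counts.
Then 1 day into December 2038.
Total: 17 + 31 + 30 + 31 + 30 + 31 + 31 + 30 + 31 + 30 + 31 + 31 + 29 + 31 + 30 + 31 + 30 + 31 + 31 + 30 + 31 + 30 + 31 + 31 + 28 + 31 + 30 + 31 + 30 + 31 + 31 + 30 + 31 + 30 + 31 + 31 + 28 + 31 + 30 + 31 + 30 + 31 + 31 + 30 + 31 + 30 + 1 = 1389.

1389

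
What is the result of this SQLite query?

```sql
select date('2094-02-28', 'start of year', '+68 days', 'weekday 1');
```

`start of year` rewinds 2094-02-28 to 2094-01-01.
Applying '+68 days' to 2094-01-01: counting 68 days forward gives 2094-03-10.
`weekday 1` advances to the next Monday; 2094-03-10 is a Wednesday, so it moves forward to 2094-03-15.

2094-03-15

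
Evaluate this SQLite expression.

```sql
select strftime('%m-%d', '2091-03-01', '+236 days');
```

First apply '+236 days': 2091-03-01 → 2091-10-23.
`%m-%d` extracts the month-day: 10-23.

10-23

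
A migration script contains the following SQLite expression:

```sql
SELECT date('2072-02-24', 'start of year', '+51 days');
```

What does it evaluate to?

`start of year` rewinds 2072-02-24 to 2072-01-01.
Applying '+51 days' to 2072-01-01: counting 51 days forward gives 2072-02-21.

2072-02-21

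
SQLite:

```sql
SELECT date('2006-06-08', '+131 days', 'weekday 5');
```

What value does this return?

2006-10-20

Applying '+131 days' to 2006-06-08: counting 131 days forward gives 2006-10-17.
`weekday 5` advances to the next Friday; 2006-10-17 is a Tuesday, so it moves forward to 2006-10-20.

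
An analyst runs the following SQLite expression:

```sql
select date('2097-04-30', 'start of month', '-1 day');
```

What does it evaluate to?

`start of month` rewinds 2097-04-30 to 2097-04-01.
Going back 1 day from 2097-04-01 reaches 2097-03-31 (last day of March, 31 days).

2097-03-31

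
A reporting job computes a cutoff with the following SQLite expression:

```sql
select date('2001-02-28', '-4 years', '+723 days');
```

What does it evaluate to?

1999-02-21

Adding -4 years to 2001-02-28 gives 1997-02-28.
Applying '+723 days' to 1997-02-28: counting 723 days forward gives 1999-02-21.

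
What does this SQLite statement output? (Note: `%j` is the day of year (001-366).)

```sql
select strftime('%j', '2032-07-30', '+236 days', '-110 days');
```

First apply '+236 days', '-110 days': 2032-07-30 → 2032-12-03.
Day-of-year for 2032-12-03: days since 2032-01-01 inclusive = 338, zero-padded to 338.

338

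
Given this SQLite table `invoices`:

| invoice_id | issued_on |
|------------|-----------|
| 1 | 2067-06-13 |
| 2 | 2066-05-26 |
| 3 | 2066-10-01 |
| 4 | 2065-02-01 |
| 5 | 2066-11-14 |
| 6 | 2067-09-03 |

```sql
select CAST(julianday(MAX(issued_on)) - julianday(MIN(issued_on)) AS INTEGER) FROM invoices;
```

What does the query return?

944

MIN = 2065-02-01, MAX = 2067-09-03.
27 days remain in February 2065 after the 1st (28 − 1).
Full months from March 2065 through August 2067 contribute their day counts.
Then 3 days into September 2067.
Total: 27 + 31 + 30 + 31 + 30 + 31 + 31 + 30 + 31 + 30 + 31 + 31 + 28 + 31 + 30 + 31 + 30 + 31 + 31 + 30 + 31 + 30 + 31 + 31 + 28 + 31 + 30 + 31 + 30 + 31 + 31 + 3 = 944.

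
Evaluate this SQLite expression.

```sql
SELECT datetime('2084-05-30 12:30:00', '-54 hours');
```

-54 hours from 2084-05-30 12:30:00 is 2084-05-28 06:30:00 (crosses midnight).

2084-05-28 06:30:00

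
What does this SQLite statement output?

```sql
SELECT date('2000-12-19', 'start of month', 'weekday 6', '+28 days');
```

`start of month` rewinds 2000-12-19 to 2000-12-01.
`weekday 6` advances to the next Saturday; 2000-12-01 is a Friday, so it moves forward to 2000-12-02.
Advancing 28 more days within December lands on 2000-12-30.

2000-12-30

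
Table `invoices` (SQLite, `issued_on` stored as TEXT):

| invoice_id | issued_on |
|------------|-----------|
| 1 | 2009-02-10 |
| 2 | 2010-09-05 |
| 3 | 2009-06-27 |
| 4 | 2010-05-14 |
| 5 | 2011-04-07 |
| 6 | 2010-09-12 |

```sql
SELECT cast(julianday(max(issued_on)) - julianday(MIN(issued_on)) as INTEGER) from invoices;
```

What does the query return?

MIN = 2009-02-10, MAX = 2011-04-07.
18 days remain in February 2009 after the 10th (28 − 10).
Full months from March 2009 through March 2011 contribute their day counts.
Then 7 days into April 2011.
Total: 18 + 31 + 30 + 31 + 30 + 31 + 31 + 30 + 31 + 30 + 31 + 31 + 28 + 31 + 30 + 31 + 30 + 31 + 31 + 30 + 31 + 30 + 31 + 31 + 28 + 31 + 7 = 786.

786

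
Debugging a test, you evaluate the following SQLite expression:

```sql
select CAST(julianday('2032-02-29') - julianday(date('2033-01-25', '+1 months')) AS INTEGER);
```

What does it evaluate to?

-362

Adding +1 month to 2033-01-25 gives 2033-02-25.
0 days remain in February 2032 after the 29th (29 − 29).
Full months from March 2032 through January 2033 contribute their day counts.
Then 25 days into February 2033.
Total: 0 + 31 + 30 + 31 + 30 + 31 + 31 + 30 + 31 + 30 + 31 + 31 + 25 = 362.
The subtraction is earlier − later, so the result is −362 → -362.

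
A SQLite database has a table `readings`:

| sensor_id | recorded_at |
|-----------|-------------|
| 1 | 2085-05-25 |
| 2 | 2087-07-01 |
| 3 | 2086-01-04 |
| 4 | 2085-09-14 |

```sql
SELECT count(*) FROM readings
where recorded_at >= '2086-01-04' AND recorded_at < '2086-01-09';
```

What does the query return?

1

Rows in [2086-01-04, 2086-01-09): 2086-01-04 → 1 row.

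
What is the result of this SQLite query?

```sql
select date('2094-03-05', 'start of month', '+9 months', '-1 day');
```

`start of month` rewinds 2094-03-05 to 2094-03-01.
Adding +9 months to 2094-03-01 gives 2094-12-01.
Going back 1 day from 2094-12-01 reaches 2094-11-30 (last day of November, 30 days).

2094-11-30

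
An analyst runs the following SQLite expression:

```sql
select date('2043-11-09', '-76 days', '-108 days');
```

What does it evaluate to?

2043-05-09

Applying '-76 days' to 2043-11-09: counting 76 days back gives 2043-08-25.
Applying '-108 days' to 2043-08-25: counting 108 days back gives 2043-05-09.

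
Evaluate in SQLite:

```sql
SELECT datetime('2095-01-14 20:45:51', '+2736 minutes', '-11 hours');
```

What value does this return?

2095-01-16 07:21:51

2736 minutes = 45h 36m; +2736 minutes from 2095-01-14 20:45:51 is 2095-01-16 18:21:51 (crosses midnight).
-11 hours from 2095-01-16 18:21:51 is 2095-01-16 07:21:51.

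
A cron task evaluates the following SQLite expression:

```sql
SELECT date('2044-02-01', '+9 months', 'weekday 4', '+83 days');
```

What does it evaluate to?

2045-01-25

Adding +9 months to 2044-02-01 gives 2044-11-01.
`weekday 4` advances to the next Thursday; 2044-11-01 is a Tuesday, so it moves forward to 2044-11-03.
Applying '+83 days' to 2044-11-03: counting 83 days forward gives 2045-01-25.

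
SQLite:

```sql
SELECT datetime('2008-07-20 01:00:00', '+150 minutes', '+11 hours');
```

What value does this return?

150 minutes = 2h 30m; +150 minutes from 2008-07-20 01:00:00 is 2008-07-20 03:30:00.
+11 hours from 2008-07-20 03:30:00 is 2008-07-20 14:30:00.

2008-07-20 14:30:00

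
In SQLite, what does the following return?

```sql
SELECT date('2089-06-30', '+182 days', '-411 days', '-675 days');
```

Applying '+182 days' to 2089-06-30: counting 182 days forward gives 2089-12-29.
Applying '-411 days' to 2089-12-29: counting 411 days back gives 2088-11-13.
Applying '-675 days' to 2088-11-13: counting 675 days back gives 2087-01-08.

2087-01-08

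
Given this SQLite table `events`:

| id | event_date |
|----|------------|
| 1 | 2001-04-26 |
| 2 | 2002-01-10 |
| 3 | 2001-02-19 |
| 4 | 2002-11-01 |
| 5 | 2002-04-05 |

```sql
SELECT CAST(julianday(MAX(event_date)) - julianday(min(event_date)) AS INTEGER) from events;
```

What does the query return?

MIN = 2001-02-19, MAX = 2002-11-01.
9 days remain in February 2001 after the 19th (28 − 19).
Full months from March 2001 through October 2002 contribute their day counts.
Then 1 day into November 2002.
Total: 9 + 31 + 30 + 31 + 30 + 31 + 31 + 30 + 31 + 30 + 31 + 31 + 28 + 31 + 30 + 31 + 30 + 31 + 31 + 30 + 31 + 1 = 620.

620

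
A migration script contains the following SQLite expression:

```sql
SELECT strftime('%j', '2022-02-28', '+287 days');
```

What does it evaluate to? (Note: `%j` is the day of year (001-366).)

346

First apply '+287 days': 2022-02-28 → 2022-12-12.
Day-of-year for 2022-12-12: days since 2022-01-01 inclusive = 346, zero-padded to 346.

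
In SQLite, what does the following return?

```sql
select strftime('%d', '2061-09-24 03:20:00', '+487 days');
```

24

First apply '+487 days': 2061-09-24 03:20:00 → 2063-01-24 03:20:00.
`%d` extracts the 2-digit day of month: 24.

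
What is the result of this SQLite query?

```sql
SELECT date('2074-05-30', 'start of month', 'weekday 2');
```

`start of month` rewinds 2074-05-30 to 2074-05-01.
`weekday 2` advances to the next Tuesday; 2074-05-01 is already a Tuesday, so it stays at 2074-05-01.

2074-05-01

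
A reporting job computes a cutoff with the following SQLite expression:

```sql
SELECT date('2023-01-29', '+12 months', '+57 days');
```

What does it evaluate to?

Adding +12 months to 2023-01-29 gives 2024-01-29.
Applying '+57 days' to 2024-01-29: counting 57 days forward gives 2024-03-26.

2024-03-26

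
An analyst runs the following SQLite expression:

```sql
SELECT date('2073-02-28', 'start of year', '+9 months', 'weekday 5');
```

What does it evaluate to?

`start of year` rewinds 2073-02-28 to 2073-01-01.
Adding +9 months to 2073-01-01 gives 2073-10-01.
`weekday 5` advances to the next Friday; 2073-10-01 is a Sunday, so it moves forward to 2073-10-06.

2073-10-06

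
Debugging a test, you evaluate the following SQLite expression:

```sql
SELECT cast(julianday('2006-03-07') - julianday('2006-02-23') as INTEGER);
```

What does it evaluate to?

12

5 days remain in February 2006 after the 23rd (28 − 23).
Then 7 days into March 2006.
Total: 5 + 7 = 12.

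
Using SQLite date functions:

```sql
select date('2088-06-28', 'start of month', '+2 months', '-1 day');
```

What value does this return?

`start of month` rewinds 2088-06-28 to 2088-06-01.
Adding +2 months to 2088-06-01 gives 2088-08-01.
Going back 1 day from 2088-08-01 reaches 2088-07-31 (last day of July, 31 days).

2088-07-31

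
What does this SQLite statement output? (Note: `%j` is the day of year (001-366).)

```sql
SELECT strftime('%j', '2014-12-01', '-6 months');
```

152

First apply '-6 months': 2014-12-01 → 2014-06-01.
Day-of-year for 2014-06-01: days since 2014-01-01 inclusive = 152, zero-padded to 152.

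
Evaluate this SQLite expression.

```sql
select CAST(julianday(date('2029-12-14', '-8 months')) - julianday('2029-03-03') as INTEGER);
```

Adding -8 months to 2029-12-14 gives 2029-04-14.
28 days remain in March 2029 after the 3rd (31 − 3).
Then 14 days into April 2029.
Total: 28 + 14 = 42.

42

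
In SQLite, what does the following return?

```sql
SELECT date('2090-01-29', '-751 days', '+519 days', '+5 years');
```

Applying '-751 days' to 2090-01-29: counting 751 days back gives 2088-01-09.
Applying '+519 days' to 2088-01-09: counting 519 days forward gives 2089-06-11.
Adding +5 years to 2089-06-11 gives 2094-06-11.

2094-06-11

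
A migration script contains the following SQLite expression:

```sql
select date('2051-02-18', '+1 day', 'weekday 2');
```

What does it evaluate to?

Advancing 1 more day within February lands on 2051-02-19.
`weekday 2` advances to the next Tuesday; 2051-02-19 is a Sunday, so it moves forward to 2051-02-21.

2051-02-21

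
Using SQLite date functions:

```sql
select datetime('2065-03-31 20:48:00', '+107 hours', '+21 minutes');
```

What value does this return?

+107 hours from 2065-03-31 20:48:00 is 2065-04-05 07:48:00 (crosses midnight).
+21 minutes from 2065-04-05 07:48:00 is 2065-04-05 08:09:00.

2065-04-05 08:09:00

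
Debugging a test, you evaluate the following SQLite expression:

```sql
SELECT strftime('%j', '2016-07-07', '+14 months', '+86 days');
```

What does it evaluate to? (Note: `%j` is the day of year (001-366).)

336

First apply '+14 months', '+86 days': 2016-07-07 → 2017-12-02.
Day-of-year for 2017-12-02: days since 2017-01-01 inclusive = 336, zero-padded to 336.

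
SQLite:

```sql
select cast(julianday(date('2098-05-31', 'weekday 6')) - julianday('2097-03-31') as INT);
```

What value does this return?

426

`weekday 6` advances to the next Saturday; 2098-05-31 is already a Saturday, so it stays at 2098-05-31.
0 days remain in March 2097 after the 31st (31 − 31).
Full months from April 2097 through April 2098 contribute their day counts.
Then 31 days into May 2098.
Total: 0 + 30 + 31 + 30 + 31 + 31 + 30 + 31 + 30 + 31 + 31 + 28 + 31 + 30 + 31 = 426.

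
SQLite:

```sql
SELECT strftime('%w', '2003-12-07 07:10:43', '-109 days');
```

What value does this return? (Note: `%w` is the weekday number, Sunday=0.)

3

First apply '-109 days': 2003-12-07 07:10:43 → 2003-08-20 07:10:43.
2003-08-20 is a Wednesday; with Sunday=0 that is 3.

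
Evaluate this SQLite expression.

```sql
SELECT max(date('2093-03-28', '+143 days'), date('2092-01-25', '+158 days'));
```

date('2093-03-28', '+143 days') → 2093-08-18.
date('2092-01-25', '+158 days') → 2092-07-01.
Later of the two is 2093-08-18.

2093-08-18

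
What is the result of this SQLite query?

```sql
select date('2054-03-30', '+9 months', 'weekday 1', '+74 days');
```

2055-03-19

Adding +9 months to 2054-03-30 gives 2054-12-30.
`weekday 1` advances to the next Monday; 2054-12-30 is a Wednesday, so it moves forward to 2055-01-04.
Applying '+74 days' to 2055-01-04: counting 74 days forward gives 2055-03-19.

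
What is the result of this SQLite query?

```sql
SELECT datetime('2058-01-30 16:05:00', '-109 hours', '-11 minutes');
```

-109 hours from 2058-01-30 16:05:00 is 2058-01-26 03:05:00 (crosses midnight).
-11 minutes from 2058-01-26 03:05:00 is 2058-01-26 02:54:00.

2058-01-26 02:54:00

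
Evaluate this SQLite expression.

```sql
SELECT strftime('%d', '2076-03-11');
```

11

`%d` extracts the 2-digit day of month: 11.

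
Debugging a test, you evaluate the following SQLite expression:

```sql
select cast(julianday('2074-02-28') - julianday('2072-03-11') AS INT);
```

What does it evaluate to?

20 days remain in March 2072 after the 11th (31 − 11).
Full months from April 2072 through January 2074 contribute their day counts.
Then 28 days into February 2074.
Total: 20 + 30 + 31 + 30 + 31 + 31 + 30 + 31 + 30 + 31 + 31 + 28 + 31 + 30 + 31 + 30 + 31 + 31 + 30 + 31 + 30 + 31 + 31 + 28 = 719.

719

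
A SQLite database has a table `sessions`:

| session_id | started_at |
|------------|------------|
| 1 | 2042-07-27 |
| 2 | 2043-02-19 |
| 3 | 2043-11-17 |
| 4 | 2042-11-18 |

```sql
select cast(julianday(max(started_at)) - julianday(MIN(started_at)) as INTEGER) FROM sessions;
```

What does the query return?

478

MIN = 2042-07-27, MAX = 2043-11-17.
4 days remain in July 2042 after the 27th (31 − 27).
Full months from August 2042 through October 2043 contribute their day counts.
Then 17 days into November 2043.
Total: 4 + 31 + 30 + 31 + 30 + 31 + 31 + 28 + 31 + 30 + 31 + 30 + 31 + 31 + 30 + 31 + 17 = 478.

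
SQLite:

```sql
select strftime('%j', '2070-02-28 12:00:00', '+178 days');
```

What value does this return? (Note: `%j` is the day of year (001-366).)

237

First apply '+178 days': 2070-02-28 12:00:00 → 2070-08-25 12:00:00.
Day-of-year for 2070-08-25: days since 2070-01-01 inclusive = 237, zero-padded to 237.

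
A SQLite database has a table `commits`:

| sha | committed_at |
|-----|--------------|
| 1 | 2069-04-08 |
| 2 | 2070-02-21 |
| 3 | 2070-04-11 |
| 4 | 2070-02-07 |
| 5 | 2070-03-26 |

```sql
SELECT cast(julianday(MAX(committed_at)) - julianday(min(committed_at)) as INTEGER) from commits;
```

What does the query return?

MIN = 2069-04-08, MAX = 2070-04-11.
22 days remain in April 2069 after the 8th (30 − 8).
Full months from May 2069 through March 2070 contribute their day counts.
Then 11 days into April 2070.
Total: 22 + 31 + 30 + 31 + 31 + 30 + 31 + 30 + 31 + 31 + 28 + 31 + 11 = 368.

368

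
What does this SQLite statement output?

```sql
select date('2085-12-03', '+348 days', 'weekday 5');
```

2086-11-22

Applying '+348 days' to 2085-12-03: counting 348 days forward gives 2086-11-16.
`weekday 5` advances to the next Friday; 2086-11-16 is a Saturday, so it moves forward to 2086-11-22.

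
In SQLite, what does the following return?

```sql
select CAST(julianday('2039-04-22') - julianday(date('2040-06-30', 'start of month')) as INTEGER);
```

`start of month` rewinds 2040-06-30 to 2040-06-01.
8 days remain in April 2039 after the 22nd (30 − 22).
Full months from May 2039 through May 2040 contribute their day counts.
Then 1 day into June 2040.
Total: 8 + 31 + 30 + 31 + 31 + 30 + 31 + 30 + 31 + 31 + 29 + 31 + 30 + 31 + 1 = 406.
The subtraction is earlier − later, so the result is −406 → -406.

-406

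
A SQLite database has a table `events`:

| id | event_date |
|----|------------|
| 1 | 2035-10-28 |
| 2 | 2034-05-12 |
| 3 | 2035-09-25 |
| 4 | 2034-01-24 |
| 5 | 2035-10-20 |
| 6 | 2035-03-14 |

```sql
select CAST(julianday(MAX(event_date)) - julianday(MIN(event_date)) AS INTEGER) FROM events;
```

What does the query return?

642

MIN = 2034-01-24, MAX = 2035-10-28.
7 days remain in January 2034 after the 24th (31 − 24).
Full months from February 2034 through September 2035 contribute their day counts.
Then 28 days into October 2035.
Total: 7 + 28 + 31 + 30 + 31 + 30 + 31 + 31 + 30 + 31 + 30 + 31 + 31 + 28 + 31 + 30 + 31 + 30 + 31 + 31 + 30 + 28 = 642.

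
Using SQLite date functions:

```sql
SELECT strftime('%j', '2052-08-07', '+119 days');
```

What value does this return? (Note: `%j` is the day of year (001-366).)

First apply '+119 days': 2052-08-07 → 2052-12-04.
Day-of-year for 2052-12-04: days since 2052-01-01 inclusive = 339, zero-padded to 339.

339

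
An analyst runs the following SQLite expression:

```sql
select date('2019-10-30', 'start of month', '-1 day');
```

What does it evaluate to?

2019-09-30

`start of month` rewinds 2019-10-30 to 2019-10-01.
Going back 1 day from 2019-10-01 reaches 2019-09-30 (last day of September, 30 days).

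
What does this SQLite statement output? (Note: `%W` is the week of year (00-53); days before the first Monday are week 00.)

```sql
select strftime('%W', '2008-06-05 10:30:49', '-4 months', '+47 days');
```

First apply '-4 months', '+47 days': 2008-06-05 10:30:49 → 2008-03-23 10:30:49.
2008-03-23 is a Sunday. SQLite's %W counts Mondays since the year started; the result is 11.

11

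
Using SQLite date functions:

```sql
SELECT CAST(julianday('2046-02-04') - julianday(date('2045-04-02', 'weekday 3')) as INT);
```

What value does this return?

305

`weekday 3` advances to the next Wednesday; 2045-04-02 is a Sunday, so it moves forward to 2045-04-05.
25 days remain in April 2045 after the 5th (30 − 5).
Full months from May 2045 through January 2046 contribute their day counts.
Then 4 days into February 2046.
Total: 25 + 31 + 30 + 31 + 31 + 30 + 31 + 30 + 31 + 31 + 4 = 305.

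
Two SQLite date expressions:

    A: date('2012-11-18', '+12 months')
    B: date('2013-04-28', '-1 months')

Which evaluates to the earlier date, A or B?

B

A = 2013-11-18.
B = 2013-03-28.
B is earlier.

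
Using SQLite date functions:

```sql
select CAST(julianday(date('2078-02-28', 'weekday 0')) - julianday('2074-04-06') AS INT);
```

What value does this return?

`weekday 0` advances to the next Sunday; 2078-02-28 is a Monday, so it moves forward to 2078-03-06.
24 days remain in April 2074 after the 6th (30 − 6).
Full months from May 2074 through February 2078 contribute their day counts.
Then 6 days into March 2078.
Total: 24 + 31 + 30 + 31 + 31 + 30 + 31 + 30 + 31 + 31 + 28 + 31 + 30 + 31 + 30 + 31 + 31 + 30 + 31 + 30 + 31 + 31 + 29 + 31 + 30 + 31 + 30 + 31 + 31 + 30 + 31 + 30 + 31 + 31 + 28 + 31 + 30 + 31 + 30 + 31 + 31 + 30 + 31 + 30 + 31 + 31 + 28 + 6 = 1430.

1430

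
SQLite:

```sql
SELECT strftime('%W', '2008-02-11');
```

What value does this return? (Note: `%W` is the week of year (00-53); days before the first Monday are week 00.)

06

2008-02-11 is a Monday. SQLite's %W counts Mondays since the year started; the result is 06.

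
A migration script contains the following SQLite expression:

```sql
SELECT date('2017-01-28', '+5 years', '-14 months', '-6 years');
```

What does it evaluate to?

Adding +5 years to 2017-01-28 gives 2022-01-28.
Adding -14 months to 2022-01-28 gives 2020-11-28.
Adding -6 years to 2020-11-28 gives 2014-11-28.

2014-11-28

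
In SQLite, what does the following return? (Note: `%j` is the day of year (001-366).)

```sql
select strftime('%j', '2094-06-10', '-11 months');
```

First apply '-11 months': 2094-06-10 → 2093-07-10.
Day-of-year for 2093-07-10: days since 2093-01-01 inclusive = 191, zero-padded to 191.

191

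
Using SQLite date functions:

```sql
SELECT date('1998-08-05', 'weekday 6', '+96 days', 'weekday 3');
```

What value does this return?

1998-11-18

`weekday 6` advances to the next Saturday; 1998-08-05 is a Wednesday, so it moves forward to 1998-08-08.
Applying '+96 days' to 1998-08-08: counting 96 days forward gives 1998-11-12.
`weekday 3` advances to the next Wednesday; 1998-11-12 is a Thursday, so it moves forward to 1998-11-18.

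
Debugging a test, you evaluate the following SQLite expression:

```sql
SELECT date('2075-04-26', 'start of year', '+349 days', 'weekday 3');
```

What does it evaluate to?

2075-12-18

`start of year` rewinds 2075-04-26 to 2075-01-01.
Applying '+349 days' to 2075-01-01: counting 349 days forward gives 2075-12-16.
`weekday 3` advances to the next Wednesday; 2075-12-16 is a Monday, so it moves forward to 2075-12-18.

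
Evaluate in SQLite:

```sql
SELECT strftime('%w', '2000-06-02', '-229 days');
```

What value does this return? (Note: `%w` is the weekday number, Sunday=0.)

0

First apply '-229 days': 2000-06-02 → 1999-10-17.
1999-10-17 is a Sunday; with Sunday=0 that is 0.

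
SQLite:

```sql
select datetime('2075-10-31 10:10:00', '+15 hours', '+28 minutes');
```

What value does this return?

2075-11-01 01:38:00

+15 hours from 2075-10-31 10:10:00 is 2075-11-01 01:10:00 (crosses midnight).
+28 minutes from 2075-11-01 01:10:00 is 2075-11-01 01:38:00.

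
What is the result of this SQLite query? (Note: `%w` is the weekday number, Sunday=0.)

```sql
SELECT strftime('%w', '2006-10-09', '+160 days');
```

First apply '+160 days': 2006-10-09 → 2007-03-18.
2007-03-18 is a Sunday; with Sunday=0 that is 0.

0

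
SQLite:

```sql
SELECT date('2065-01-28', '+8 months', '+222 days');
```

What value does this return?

Adding +8 months to 2065-01-28 gives 2065-09-28.
Applying '+222 days' to 2065-09-28: counting 222 days forward gives 2066-05-08.

2066-05-08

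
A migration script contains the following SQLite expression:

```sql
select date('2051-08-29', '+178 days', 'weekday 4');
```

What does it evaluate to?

2052-02-29

Applying '+178 days' to 2051-08-29: counting 178 days forward gives 2052-02-23.
`weekday 4` advances to the next Thursday; 2052-02-23 is a Friday, so it moves forward to 2052-02-29.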